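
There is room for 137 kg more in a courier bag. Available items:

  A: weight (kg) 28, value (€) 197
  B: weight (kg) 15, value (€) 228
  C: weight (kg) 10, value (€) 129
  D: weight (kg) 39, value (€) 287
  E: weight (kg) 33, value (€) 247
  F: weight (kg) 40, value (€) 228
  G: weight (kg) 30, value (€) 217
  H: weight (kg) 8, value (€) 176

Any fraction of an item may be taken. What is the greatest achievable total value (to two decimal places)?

1298.07

Order: H (176/8=22.00) > B (228/15=15.20) > C (129/10=12.90) > E (247/33=7.48) > D (287/39=7.36) > G (217/30=7.23) > A (197/28=7.04) > F (228/40=5.70)
Fill: take H (8 @ 176) → take B (15 @ 228) → take C (10 @ 129) → take E (33 @ 247) → take D (39 @ 287) → take G (30 @ 217) → take 2/28 of A → 14.07; 137/137 used.
Total value = 1298.07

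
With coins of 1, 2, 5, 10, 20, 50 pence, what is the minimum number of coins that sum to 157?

5

157 − 3×50→7 − 1×5→2 − 1×2→0
Total coins = 3 + 1 + 1 = 5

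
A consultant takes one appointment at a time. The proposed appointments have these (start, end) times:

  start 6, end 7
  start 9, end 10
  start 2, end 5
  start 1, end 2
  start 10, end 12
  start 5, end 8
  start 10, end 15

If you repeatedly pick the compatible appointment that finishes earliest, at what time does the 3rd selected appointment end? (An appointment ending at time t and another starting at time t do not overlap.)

Order by finish time; keep every interval that doesn't clash with the previous kept one.
Sorted by end: (1,2)  (2,5)  (6,7)  (5,8)  (9,10)  (10,12)  (10,15)
take (1,2); take (2,5); take (6,7); skip (5,8); take (9,10); take (10,12).
Selected: (1,2) (2,5) (6,7) (9,10) (10,12)

7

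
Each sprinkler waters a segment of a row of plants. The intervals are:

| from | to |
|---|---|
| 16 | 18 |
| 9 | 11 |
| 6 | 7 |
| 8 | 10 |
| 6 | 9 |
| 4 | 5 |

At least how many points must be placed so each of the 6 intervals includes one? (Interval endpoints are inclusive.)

Sort by right endpoint; whenever an interval is uncovered, place a point at its right end.
Sorted: [4,5] [6,7] [6,9] [8,10] [9,11] [16,18]
{[4,5]} hit by 5; {[6,7],[6,9]} hit by 7; {[8,10],[9,11]} hit by 10; {[16,18]} hit by 18.
Points: 5, 7, 10, 18 (4 total).

4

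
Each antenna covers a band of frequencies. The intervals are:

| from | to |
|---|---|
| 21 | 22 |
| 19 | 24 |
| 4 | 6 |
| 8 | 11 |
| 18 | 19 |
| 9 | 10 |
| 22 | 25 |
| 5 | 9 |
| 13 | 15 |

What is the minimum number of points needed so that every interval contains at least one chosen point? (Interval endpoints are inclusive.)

5

Sorted: [4,6] [5,9] [9,10] [8,11] [13,15] [18,19] [21,22] [19,24] [22,25]
{[4,6],[5,9]} hit by 6; {[9,10],[8,11]} hit by 10; {[13,15]} hit by 15; {[18,19]} hit by 19; {[21,22],[19,24],[22,25]} hit by 22.
Points: 6, 10, 15, 19, 22 (5 total).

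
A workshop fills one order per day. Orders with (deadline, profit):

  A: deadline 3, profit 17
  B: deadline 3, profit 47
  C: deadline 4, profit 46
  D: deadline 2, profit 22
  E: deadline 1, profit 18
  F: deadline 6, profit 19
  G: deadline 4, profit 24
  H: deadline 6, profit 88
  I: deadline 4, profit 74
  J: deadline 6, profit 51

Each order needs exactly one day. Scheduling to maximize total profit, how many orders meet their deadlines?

Sort by profit descending; place each in the latest free slot ≤ its deadline.
Profit order: H=88 I=74 J=51 B=47 C=46 G=24 D=22 F=19 E=18 A=17
Assign: H→slot 6, I→slot 4, J→slot 5, B→slot 3, C→slot 2, G→slot 1, D skipped, F skipped, E skipped, A skipped.
Slots: [1:G] [2:C] [3:B] [4:I] [5:J] [6:H]
6 of 10 scheduled.

6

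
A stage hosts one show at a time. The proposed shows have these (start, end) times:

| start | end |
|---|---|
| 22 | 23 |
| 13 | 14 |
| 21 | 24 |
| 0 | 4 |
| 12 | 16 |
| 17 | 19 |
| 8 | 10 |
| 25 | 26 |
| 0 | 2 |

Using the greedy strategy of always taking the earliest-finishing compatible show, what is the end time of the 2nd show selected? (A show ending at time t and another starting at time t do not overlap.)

Order by finish time; keep every interval that doesn't clash with the previous kept one.
By end time: (0,2), (0,4), (8,10), (13,14), (12,16), (17,19), (22,23), (21,24), (25,26).
Pick (0,2); next start ≥ 2 → (8,10); next start ≥ 10 → (13,14); next start ≥ 14 → (17,19); next start ≥ 19 → (22,23); next start ≥ 23 → (25,26).
Selected: (0,2) (8,10) (13,14) (17,19) (22,23) (25,26)

10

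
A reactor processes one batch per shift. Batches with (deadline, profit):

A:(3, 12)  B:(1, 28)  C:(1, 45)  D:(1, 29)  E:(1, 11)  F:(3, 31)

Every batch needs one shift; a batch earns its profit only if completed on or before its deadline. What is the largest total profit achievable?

88

Profit order: C=45 F=31 D=29 B=28 A=12 E=11
Assign: C→slot 1, F→slot 3, D skipped, B skipped, A→slot 2, E skipped.
Slots: [1:C] [2:A] [3:F]
Profit = 45 + 12 + 31 = 88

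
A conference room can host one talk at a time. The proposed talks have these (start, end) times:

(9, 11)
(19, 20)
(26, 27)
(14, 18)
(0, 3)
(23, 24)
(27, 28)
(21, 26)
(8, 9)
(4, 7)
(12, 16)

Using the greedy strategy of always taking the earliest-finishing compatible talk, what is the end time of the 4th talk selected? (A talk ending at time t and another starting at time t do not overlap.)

Sorted by end: (0,3)  (4,7)  (8,9)  (9,11)  (12,16)  (14,18)  (19,20)  (23,24)  (21,26)  (26,27)  (27,28)
take (0,3); take (4,7); take (8,9); take (9,11); take (12,16); take (19,20); take (23,24); take (26,27); take (27,28).
Selected: (0,3) (4,7) (8,9) (9,11) (12,16) (19,20) (23,24) (26,27) (27,28)

11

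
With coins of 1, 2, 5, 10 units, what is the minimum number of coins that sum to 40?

40 = 4×10
Total coins = 4 = 4

4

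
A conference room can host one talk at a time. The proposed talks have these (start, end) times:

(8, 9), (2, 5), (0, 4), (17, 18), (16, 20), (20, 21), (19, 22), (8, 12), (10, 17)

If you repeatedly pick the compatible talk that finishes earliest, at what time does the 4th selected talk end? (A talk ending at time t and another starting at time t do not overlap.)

By end time: (0,4), (2,5), (8,9), (8,12), (10,17), (17,18), (16,20), (20,21), (19,22).
Pick (0,4); next start ≥ 4 → (8,9); next start ≥ 9 → (10,17); next start ≥ 17 → (17,18); next start ≥ 18 → (20,21).
Selected: (0,4) (8,9) (10,17) (17,18) (20,21)

18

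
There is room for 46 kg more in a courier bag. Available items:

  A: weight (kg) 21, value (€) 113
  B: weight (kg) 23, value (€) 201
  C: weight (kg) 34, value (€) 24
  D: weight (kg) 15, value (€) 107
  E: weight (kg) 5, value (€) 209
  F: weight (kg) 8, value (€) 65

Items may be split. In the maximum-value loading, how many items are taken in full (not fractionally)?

Greedy by value/weight ratio, highest first.
Order: E (209/5=41.80) > B (201/23=8.74) > F (65/8=8.12) > D (107/15=7.13) > A (113/21=5.38) > C (24/34=0.71)
Fill: take E (5 @ 209) → take B (23 @ 201) → take F (8 @ 65) → take 10/15 of D → 71.33; 46/46 used.
3 item(s) taken whole; one partial (take 10/15 of D).

3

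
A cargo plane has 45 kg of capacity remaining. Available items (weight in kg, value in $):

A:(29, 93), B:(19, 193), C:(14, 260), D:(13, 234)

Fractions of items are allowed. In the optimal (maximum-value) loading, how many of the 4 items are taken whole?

2

Greedy by value/weight ratio, highest first.
Ratios (sorted): C 18.57, D 18.00, B 10.16, A 3.21
take C (14 @ 260); take D (13 @ 234); take 18/19 of B → 182.84. Capacity used 45/45.
2 item(s) taken whole; one partial (take 18/19 of B).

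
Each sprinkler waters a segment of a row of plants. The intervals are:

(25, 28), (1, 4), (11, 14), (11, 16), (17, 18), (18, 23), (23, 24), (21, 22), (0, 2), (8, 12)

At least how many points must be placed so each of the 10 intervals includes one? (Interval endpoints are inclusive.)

6

Sort by right endpoint; whenever an interval is uncovered, place a point at its right end.
Sorted: [0,2] [1,4] [8,12] [11,14] [11,16] [17,18] [21,22] [18,23] [23,24] [25,28]
{[0,2],[1,4]} hit by 2; {[8,12],[11,14],[11,16]} hit by 12; {[17,18]} hit by 18; {[21,22],[18,23]} hit by 22; {[23,24]} hit by 24; {[25,28]} hit by 28.
Points: 2, 12, 18, 22, 24, 28 (6 total).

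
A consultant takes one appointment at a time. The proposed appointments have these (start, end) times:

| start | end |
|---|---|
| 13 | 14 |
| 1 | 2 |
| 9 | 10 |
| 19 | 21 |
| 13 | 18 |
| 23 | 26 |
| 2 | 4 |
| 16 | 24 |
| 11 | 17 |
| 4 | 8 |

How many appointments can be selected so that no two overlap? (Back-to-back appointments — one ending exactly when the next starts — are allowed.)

7

Order by finish time; keep every interval that doesn't clash with the previous kept one.
By end time: (1,2), (2,4), (4,8), (9,10), (13,14), (11,17), (13,18), (19,21), (16,24), (23,26).
Pick (1,2); next start ≥ 2 → (2,4); next start ≥ 4 → (4,8); next start ≥ 8 → (9,10); next start ≥ 10 → (13,14); next start ≥ 14 → (19,21); next start ≥ 21 → (23,26).
Selected 7 appointments.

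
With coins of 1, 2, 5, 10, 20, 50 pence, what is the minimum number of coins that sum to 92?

4

92 − 1×50→42 − 2×20→2 − 1×2→0
Total coins = 1 + 2 + 1 = 4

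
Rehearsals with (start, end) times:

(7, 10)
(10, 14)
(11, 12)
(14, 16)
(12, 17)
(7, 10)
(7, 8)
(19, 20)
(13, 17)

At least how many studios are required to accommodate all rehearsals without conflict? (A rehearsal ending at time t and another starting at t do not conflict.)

Events (time:±→running): 7:+→1 7:+→2 7:+→3 … peak 3.

3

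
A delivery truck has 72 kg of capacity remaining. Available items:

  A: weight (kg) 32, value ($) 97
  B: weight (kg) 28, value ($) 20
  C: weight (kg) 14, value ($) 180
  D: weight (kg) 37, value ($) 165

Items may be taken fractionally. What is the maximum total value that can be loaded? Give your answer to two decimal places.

408.66

Greedy by value/weight ratio, highest first.
Order: C (180/14=12.86) > D (165/37=4.46) > A (97/32=3.03) > B (20/28=0.71)
Fill: take C (14 @ 180) → take D (37 @ 165) → take 21/32 of A → 63.66; 72/72 used.
Total value = 408.66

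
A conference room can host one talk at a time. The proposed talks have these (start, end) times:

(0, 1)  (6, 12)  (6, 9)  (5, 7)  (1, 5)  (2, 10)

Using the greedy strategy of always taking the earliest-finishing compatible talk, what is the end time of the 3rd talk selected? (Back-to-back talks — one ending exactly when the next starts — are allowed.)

By end time: (0,1), (1,5), (5,7), (6,9), (2,10), (6,12).
Pick (0,1); next start ≥ 1 → (1,5); next start ≥ 5 → (5,7).
Selected: (0,1) (1,5) (5,7)

7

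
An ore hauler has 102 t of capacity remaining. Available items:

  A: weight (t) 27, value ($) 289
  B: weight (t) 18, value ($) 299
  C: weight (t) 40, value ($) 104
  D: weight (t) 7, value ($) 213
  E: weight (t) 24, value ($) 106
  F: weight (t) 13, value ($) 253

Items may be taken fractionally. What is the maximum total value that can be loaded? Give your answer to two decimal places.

Ratios (sorted): D 30.43, F 19.46, B 16.61, A 10.70, E 4.42, C 2.60
take D (7 @ 213); take F (13 @ 253); take B (18 @ 299); take A (27 @ 289); take E (24 @ 106); take 13/40 of C → 33.80. Capacity used 102/102.
Total value = 1193.80

1193.80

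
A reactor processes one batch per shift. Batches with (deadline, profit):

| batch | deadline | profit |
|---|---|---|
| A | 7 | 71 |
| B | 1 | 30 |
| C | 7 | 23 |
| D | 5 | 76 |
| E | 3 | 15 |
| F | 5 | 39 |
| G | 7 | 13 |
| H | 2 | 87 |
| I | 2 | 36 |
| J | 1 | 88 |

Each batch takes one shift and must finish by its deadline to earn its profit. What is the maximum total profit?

399

Profit order: J=88 H=87 D=76 A=71 F=39 I=36 B=30 C=23 E=15 G=13
Assign: J→slot 1, H→slot 2, D→slot 5, A→slot 7, F→slot 4, I skipped, B skipped, C→slot 6, E→slot 3, G skipped.
Slots: [1:J] [2:H] [3:E] [4:F] [5:D] [6:C] [7:A]
Profit = 88 + 87 + 15 + 39 + 76 + 23 + 71 = 399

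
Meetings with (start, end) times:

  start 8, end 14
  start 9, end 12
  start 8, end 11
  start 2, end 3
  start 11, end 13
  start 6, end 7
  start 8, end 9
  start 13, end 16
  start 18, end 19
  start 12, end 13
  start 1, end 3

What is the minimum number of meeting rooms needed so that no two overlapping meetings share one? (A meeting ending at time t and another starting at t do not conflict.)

Events (time:±→running): 1:+→1 2:+→2 3:-→1 3:-→0 6:+→1 7:-→0 8:+→1 8:+→2 8:+→3 … peak 3.

3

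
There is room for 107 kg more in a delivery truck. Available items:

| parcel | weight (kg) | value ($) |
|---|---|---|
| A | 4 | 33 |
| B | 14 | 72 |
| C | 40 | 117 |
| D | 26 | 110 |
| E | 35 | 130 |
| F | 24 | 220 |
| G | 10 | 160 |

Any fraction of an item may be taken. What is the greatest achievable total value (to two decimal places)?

Sort by value per unit weight and fill in that order.
Ratios (sorted): G 16.00, F 9.17, A 8.25, B 5.14, D 4.23, E 3.71, C 2.92
take G (10 @ 160); take F (24 @ 220); take A (4 @ 33); take B (14 @ 72); take D (26 @ 110); take 29/35 of E → 107.71. Capacity used 107/107.
Total value = 702.71

702.71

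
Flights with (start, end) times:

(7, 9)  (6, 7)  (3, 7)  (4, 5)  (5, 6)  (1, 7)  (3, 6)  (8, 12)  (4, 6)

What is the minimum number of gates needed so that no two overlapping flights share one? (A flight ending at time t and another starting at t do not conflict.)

5

starts: [1, 3, 3, 4, 4, 5, 6, 7, 8]
ends:   [5, 6, 6, 6, 7, 7, 7, 9, 12]
s1→1 s3→2 s3→3 s4→4 s4→5  — peak 5.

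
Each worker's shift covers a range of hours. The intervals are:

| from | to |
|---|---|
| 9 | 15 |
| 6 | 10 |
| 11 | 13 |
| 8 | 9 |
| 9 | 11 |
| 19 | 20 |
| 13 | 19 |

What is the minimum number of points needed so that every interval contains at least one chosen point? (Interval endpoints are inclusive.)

Process intervals by earliest right end; each time one isn't hit yet, stab at its right endpoint.
Sorted: [8,9] [6,10] [9,11] [11,13] [9,15] [13,19] [19,20]
{[8,9],[6,10],[9,11]} hit by 9; {[11,13],[9,15],[13,19]} hit by 13; {[19,20]} hit by 20.
Points: 9, 13, 20 (3 total).

3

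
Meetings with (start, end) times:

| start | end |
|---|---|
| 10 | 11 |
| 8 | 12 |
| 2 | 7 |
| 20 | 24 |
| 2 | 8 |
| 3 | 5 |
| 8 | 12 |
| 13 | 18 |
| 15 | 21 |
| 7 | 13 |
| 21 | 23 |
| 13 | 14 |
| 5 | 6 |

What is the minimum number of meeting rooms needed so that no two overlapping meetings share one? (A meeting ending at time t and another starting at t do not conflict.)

starts: [2, 2, 3, 5, 7, 8, 8, 10, 13, 13, 15, 20, 21]
ends:   [5, 6, 7, 8, 11, 12, 12, 13, 14, 18, 21, 23, 24]
s2→1 s2→2 s3→3 e5→2 s5→3 e6→2 e7→1 s7→2 e8→1 s8→2 s8→3 s10→4  — peak 4.

4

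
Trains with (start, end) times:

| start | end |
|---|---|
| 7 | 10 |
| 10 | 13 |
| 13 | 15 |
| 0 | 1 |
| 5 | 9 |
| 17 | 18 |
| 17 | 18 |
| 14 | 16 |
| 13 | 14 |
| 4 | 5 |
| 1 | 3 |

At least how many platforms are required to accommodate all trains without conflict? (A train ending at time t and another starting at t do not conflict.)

starts: [0, 1, 4, 5, 7, 10, 13, 13, 14, 17, 17]
ends:   [1, 3, 5, 9, 10, 13, 14, 15, 16, 18, 18]
s0→1 e1→0 s1→1 e3→0 s4→1 e5→0 s5→1 s7→2  — peak 2.

2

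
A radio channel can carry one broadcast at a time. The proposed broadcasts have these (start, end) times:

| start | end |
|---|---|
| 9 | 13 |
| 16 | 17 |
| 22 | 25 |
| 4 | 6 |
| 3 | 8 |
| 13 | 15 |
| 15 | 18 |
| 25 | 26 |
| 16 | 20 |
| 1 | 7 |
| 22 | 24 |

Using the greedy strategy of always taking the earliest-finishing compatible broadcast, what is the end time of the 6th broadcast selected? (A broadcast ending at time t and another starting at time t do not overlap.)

26

Sorted by end: (4,6)  (1,7)  (3,8)  (9,13)  (13,15)  (16,17)  (15,18)  (16,20)  (22,24)  (22,25)  (25,26)
take (4,6); skip (1,7); take (9,13); take (13,15); take (16,17); take (22,24); take (25,26).
Selected: (4,6) (9,13) (13,15) (16,17) (22,24) (25,26)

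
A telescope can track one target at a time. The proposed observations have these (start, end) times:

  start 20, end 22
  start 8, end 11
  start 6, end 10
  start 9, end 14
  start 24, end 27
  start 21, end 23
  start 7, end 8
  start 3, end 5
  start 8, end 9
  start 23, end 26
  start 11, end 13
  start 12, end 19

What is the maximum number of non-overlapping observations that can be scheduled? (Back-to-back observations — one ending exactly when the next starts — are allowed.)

Order by finish time; keep every interval that doesn't clash with the previous kept one.
Sorted by end: (3,5)  (7,8)  (8,9)  (6,10)  (8,11)  (11,13)  (9,14)  (12,19)  (20,22)  (21,23)  (23,26)  (24,27)
take (3,5); take (7,8); take (8,9); skip (6,10); skip (8,11); take (11,13); skip (9,14); skip (12,19); take (20,22); take (23,26).
Selected 6 observations.

6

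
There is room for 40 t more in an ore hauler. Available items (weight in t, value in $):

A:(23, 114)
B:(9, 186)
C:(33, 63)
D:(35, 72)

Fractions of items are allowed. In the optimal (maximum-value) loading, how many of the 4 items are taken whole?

2

Greedy by value/weight ratio, highest first.
Order: B (186/9=20.67) > A (114/23=4.96) > D (72/35=2.06) > C (63/33=1.91)
Fill: take B (9 @ 186) → take A (23 @ 114) → take 8/35 of D → 16.46; 40/40 used.
2 item(s) taken whole; one partial (take 8/35 of D).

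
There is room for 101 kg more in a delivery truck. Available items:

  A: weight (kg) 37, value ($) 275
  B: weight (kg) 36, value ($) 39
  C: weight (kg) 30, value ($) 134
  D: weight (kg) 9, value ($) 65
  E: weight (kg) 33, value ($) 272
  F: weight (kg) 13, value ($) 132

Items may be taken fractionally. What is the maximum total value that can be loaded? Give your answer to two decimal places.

Order: F (132/13=10.15) > E (272/33=8.24) > A (275/37=7.43) > D (65/9=7.22) > C (134/30=4.47) > B (39/36=1.08)
Fill: take F (13 @ 132) → take E (33 @ 272) → take A (37 @ 275) → take D (9 @ 65) → take 9/30 of C → 40.20; 101/101 used.
Total value = 784.20

784.20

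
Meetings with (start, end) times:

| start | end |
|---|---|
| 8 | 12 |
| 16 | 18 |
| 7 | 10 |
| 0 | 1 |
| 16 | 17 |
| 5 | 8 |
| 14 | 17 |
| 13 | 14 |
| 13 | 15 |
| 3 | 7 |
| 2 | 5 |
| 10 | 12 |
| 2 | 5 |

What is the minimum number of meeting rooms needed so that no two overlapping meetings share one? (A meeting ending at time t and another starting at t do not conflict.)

starts: [0, 2, 2, 3, 5, 7, 8, 10, 13, 13, 14, 16, 16]
ends:   [1, 5, 5, 7, 8, 10, 12, 12, 14, 15, 17, 17, 18]
s0→1 e1→0 s2→1 s2→2 s3→3  — peak 3.

3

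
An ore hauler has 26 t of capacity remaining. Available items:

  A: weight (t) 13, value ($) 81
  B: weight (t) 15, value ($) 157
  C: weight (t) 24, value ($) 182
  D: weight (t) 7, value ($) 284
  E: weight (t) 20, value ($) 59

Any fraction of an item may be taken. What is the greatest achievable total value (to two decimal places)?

471.33

Greedy by value/weight ratio, highest first.
Ratios (sorted): D 40.57, B 10.47, C 7.58, A 6.23, E 2.95
take D (7 @ 284); take B (15 @ 157); take 4/24 of C → 30.33. Capacity used 26/26.
Total value = 471.33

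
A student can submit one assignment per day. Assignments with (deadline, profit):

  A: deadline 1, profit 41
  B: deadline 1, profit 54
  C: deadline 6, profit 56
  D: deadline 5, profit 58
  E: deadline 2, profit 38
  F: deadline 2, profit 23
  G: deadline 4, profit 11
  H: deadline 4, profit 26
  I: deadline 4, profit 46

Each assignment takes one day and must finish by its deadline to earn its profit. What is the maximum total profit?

278

Sort by profit descending; place each in the latest free slot ≤ its deadline.
By profit: D(d5,58), C(d6,56), B(d1,54), I(d4,46), A(d1,41), E(d2,38), H(d4,26), F(d2,23), G(d4,11)
D→slot 5; C→slot 6; B→slot 1; I→slot 4; A skipped; E→slot 2; H→slot 3; F skipped; G skipped.
Profit = 54 + 38 + 26 + 46 + 58 + 56 = 278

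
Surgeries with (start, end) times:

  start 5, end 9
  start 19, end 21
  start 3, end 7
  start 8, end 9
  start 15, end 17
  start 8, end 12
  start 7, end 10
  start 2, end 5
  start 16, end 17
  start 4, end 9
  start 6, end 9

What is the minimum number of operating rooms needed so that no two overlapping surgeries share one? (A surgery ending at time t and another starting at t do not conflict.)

6

starts: [2, 3, 4, 5, 6, 7, 8, 8, 15, 16, 19]
ends:   [5, 7, 9, 9, 9, 9, 10, 12, 17, 17, 21]
s2→1 s3→2 s4→3 e5→2 s5→3 s6→4 e7→3 s7→4 s8→5 s8→6  — peak 6.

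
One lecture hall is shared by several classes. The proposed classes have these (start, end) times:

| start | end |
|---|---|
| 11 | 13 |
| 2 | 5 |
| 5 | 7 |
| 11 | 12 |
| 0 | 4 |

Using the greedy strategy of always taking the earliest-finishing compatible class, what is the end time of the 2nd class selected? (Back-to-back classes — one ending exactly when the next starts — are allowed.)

Sort by end time and greedily take each interval whose start is ≥ the last chosen end.
Sorted by end: (0,4)  (2,5)  (5,7)  (11,12)  (11,13)
take (0,4); skip (2,5); take (5,7); take (11,12); skip (11,13).
Selected: (0,4) (5,7) (11,12)

7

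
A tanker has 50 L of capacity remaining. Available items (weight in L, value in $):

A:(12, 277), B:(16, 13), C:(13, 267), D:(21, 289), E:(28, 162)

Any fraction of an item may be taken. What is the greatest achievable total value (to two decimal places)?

Sort by value per unit weight and fill in that order.
Ratios (sorted): A 23.08, C 20.54, D 13.76, E 5.79, B 0.81
take A (12 @ 277); take C (13 @ 267); take D (21 @ 289); take 4/28 of E → 23.14. Capacity used 50/50.
Total value = 856.14

856.14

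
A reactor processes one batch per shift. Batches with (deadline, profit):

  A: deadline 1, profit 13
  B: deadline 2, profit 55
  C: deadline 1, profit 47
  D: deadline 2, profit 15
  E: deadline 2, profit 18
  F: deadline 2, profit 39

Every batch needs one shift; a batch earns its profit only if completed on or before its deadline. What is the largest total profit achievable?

Sort by profit descending; place each in the latest free slot ≤ its deadline.
By profit: B(d2,55), C(d1,47), F(d2,39), E(d2,18), D(d2,15), A(d1,13)
B→slot 2; C→slot 1; F skipped; E skipped; D skipped; A skipped.
Profit = 47 + 55 = 102

102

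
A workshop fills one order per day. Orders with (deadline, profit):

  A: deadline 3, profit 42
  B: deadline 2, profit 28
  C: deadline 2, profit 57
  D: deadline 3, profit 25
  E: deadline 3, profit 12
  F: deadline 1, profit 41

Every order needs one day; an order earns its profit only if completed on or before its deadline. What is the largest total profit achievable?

Profit order: C=57 A=42 F=41 B=28 D=25 E=12
Assign: C→slot 2, A→slot 3, F→slot 1, B skipped, D skipped, E skipped.
Slots: [1:F] [2:C] [3:A]
Profit = 41 + 57 + 42 = 140

140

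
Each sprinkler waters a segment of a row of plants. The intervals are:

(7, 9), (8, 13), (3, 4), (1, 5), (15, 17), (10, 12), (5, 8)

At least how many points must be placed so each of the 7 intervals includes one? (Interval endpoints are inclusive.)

4

Process intervals by earliest right end; each time one isn't hit yet, stab at its right endpoint.
By right end: [3,4]  [1,5]  [5,8]  [7,9]  [10,12]  [8,13]  [15,17]
[3,4] uncovered → point at 4; [5,8] uncovered → point at 8; [10,12] uncovered → point at 12; [15,17] uncovered → point at 17.
Points: 4, 8, 12, 17 (4 total).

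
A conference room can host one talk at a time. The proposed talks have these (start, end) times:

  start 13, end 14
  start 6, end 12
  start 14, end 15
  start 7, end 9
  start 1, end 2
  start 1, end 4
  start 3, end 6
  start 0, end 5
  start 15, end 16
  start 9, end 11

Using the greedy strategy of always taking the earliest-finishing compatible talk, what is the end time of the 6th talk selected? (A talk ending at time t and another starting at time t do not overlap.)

Order by finish time; keep every interval that doesn't clash with the previous kept one.
By end time: (1,2), (1,4), (0,5), (3,6), (7,9), (9,11), (6,12), (13,14), (14,15), (15,16).
Pick (1,2); next start ≥ 2 → (3,6); next start ≥ 6 → (7,9); next start ≥ 9 → (9,11); next start ≥ 11 → (13,14); next start ≥ 14 → (14,15); next start ≥ 15 → (15,16).
Selected: (1,2) (3,6) (7,9) (9,11) (13,14) (14,15) (15,16)

15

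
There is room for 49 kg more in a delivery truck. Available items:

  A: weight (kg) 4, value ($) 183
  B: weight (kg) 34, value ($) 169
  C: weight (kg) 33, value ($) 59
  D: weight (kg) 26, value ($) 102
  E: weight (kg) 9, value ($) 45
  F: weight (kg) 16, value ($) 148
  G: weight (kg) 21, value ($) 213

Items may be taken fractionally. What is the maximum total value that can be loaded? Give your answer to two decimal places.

584.00

Sort by value per unit weight and fill in that order.
Order: A (183/4=45.75) > G (213/21=10.14) > F (148/16=9.25) > E (45/9=5.00) > B (169/34=4.97) > D (102/26=3.92) > C (59/33=1.79)
Fill: take A (4 @ 183) → take G (21 @ 213) → take F (16 @ 148) → take 8/9 of E → 40.00; 49/49 used.
Total value = 584.00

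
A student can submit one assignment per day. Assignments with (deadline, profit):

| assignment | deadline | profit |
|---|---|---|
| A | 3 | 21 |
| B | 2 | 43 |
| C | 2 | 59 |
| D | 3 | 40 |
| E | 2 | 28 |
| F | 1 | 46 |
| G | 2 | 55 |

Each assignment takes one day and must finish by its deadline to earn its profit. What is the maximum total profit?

154

Sort by profit descending; place each in the latest free slot ≤ its deadline.
By profit: C(d2,59), G(d2,55), F(d1,46), B(d2,43), D(d3,40), E(d2,28), A(d3,21)
C→slot 2; G→slot 1; F skipped; B skipped; D→slot 3; E skipped; A skipped.
Profit = 55 + 59 + 40 = 154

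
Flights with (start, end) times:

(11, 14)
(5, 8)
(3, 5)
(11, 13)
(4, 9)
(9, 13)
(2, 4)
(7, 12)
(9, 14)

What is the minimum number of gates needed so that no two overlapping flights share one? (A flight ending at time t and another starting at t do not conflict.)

5

Count concurrent intervals with a sweep; the peak is the room count.
starts: [2, 3, 4, 5, 7, 9, 9, 11, 11]
ends:   [4, 5, 8, 9, 12, 13, 13, 14, 14]
s2→1 s3→2 e4→1 s4→2 e5→1 s5→2 s7→3 e8→2 e9→1 s9→2 s9→3 s11→4 s11→5  — peak 5.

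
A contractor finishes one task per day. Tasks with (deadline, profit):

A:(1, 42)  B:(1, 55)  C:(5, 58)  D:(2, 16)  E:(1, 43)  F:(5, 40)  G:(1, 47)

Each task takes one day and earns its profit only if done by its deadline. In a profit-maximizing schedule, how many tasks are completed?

Profit order: C=58 B=55 G=47 E=43 A=42 F=40 D=16
Assign: C→slot 5, B→slot 1, G skipped, E skipped, A skipped, F→slot 4, D→slot 2.
Slots: [1:B] [2:D] [4:F] [5:C]
4 of 7 scheduled.

4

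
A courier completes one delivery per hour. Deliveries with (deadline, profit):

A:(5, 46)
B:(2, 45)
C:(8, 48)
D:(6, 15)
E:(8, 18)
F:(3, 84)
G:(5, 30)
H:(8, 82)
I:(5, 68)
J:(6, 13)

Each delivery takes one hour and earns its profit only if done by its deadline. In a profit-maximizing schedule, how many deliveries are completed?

By profit: F(d3,84), H(d8,82), I(d5,68), C(d8,48), A(d5,46), B(d2,45), G(d5,30), E(d8,18), D(d6,15), J(d6,13)
F→slot 3; H→slot 8; I→slot 5; C→slot 7; A→slot 4; B→slot 2; G→slot 1; E→slot 6; D skipped; J skipped.
8 of 10 scheduled.

8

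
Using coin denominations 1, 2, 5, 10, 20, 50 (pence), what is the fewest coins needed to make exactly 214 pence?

214 = 4×50 + 1×10 + 2×2
Total coins = 4 + 1 + 2 = 7

7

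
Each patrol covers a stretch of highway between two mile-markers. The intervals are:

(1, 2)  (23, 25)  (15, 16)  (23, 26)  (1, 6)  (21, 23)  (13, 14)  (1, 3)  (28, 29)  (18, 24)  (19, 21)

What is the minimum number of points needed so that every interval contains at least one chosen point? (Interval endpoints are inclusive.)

By right end: [1,2]  [1,3]  [1,6]  [13,14]  [15,16]  [19,21]  [21,23]  [18,24]  [23,25]  [23,26]  [28,29]
[1,2] uncovered → point at 2; [13,14] uncovered → point at 14; [15,16] uncovered → point at 16; [19,21] uncovered → point at 21; [23,25] uncovered → point at 25; [28,29] uncovered → point at 29.
Points: 2, 14, 16, 21, 25, 29 (6 total).

6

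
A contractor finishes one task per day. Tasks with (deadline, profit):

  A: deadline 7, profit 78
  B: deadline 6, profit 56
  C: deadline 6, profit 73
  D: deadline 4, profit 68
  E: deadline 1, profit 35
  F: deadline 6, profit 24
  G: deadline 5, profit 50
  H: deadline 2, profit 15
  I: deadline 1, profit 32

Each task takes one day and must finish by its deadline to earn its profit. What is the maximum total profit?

Sort by profit descending; place each in the latest free slot ≤ its deadline.
Profit order: A=78 C=73 D=68 B=56 G=50 E=35 I=32 F=24 H=15
Assign: A→slot 7, C→slot 6, D→slot 4, B→slot 5, G→slot 3, E→slot 1, I skipped, F→slot 2, H skipped.
Slots: [1:E] [2:F] [3:G] [4:D] [5:B] [6:C] [7:A]
Profit = 35 + 24 + 50 + 68 + 56 + 73 + 78 = 384

384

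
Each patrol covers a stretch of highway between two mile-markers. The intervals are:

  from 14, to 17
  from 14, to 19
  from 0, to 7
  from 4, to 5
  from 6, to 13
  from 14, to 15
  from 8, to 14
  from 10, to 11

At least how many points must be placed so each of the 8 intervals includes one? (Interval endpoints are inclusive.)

Sorted: [4,5] [0,7] [10,11] [6,13] [8,14] [14,15] [14,17] [14,19]
{[4,5],[0,7]} hit by 5; {[10,11],[6,13],[8,14]} hit by 11; {[14,15],[14,17],[14,19]} hit by 15.
Points: 5, 11, 15 (3 total).

3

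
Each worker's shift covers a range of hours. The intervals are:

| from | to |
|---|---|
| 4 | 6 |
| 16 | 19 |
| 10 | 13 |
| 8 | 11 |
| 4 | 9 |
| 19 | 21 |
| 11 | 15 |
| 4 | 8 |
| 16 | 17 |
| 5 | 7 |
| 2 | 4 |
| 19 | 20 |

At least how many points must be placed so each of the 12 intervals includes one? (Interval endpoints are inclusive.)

5

Sort by right endpoint; whenever an interval is uncovered, place a point at its right end.
Sorted: [2,4] [4,6] [5,7] [4,8] [4,9] [8,11] [10,13] [11,15] [16,17] [16,19] [19,20] [19,21]
{[2,4],[4,6]} hit by 4; {[5,7],[4,8],[4,9]} hit by 7; {[8,11],[10,13],[11,15]} hit by 11; {[16,17],[16,19]} hit by 17; {[19,20],[19,21]} hit by 20.
Points: 4, 7, 11, 17, 20 (5 total).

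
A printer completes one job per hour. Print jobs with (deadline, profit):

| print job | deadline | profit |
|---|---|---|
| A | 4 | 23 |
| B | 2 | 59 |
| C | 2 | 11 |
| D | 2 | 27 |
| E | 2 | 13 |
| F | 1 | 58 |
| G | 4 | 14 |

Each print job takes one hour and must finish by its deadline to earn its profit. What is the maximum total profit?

154

Sort by profit descending; place each in the latest free slot ≤ its deadline.
By profit: B(d2,59), F(d1,58), D(d2,27), A(d4,23), G(d4,14), E(d2,13), C(d2,11)
B→slot 2; F→slot 1; D skipped; A→slot 4; G→slot 3; E skipped; C skipped.
Profit = 58 + 59 + 14 + 23 = 154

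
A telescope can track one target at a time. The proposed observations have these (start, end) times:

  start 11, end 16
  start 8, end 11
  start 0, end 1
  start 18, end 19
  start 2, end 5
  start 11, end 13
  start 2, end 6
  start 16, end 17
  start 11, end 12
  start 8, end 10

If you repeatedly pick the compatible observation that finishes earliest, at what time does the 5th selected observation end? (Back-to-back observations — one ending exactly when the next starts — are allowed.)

17

Sort by end time and greedily take each interval whose start is ≥ the last chosen end.
Sorted by end: (0,1)  (2,5)  (2,6)  (8,10)  (8,11)  (11,12)  (11,13)  (11,16)  (16,17)  (18,19)
take (0,1); take (2,5); take (8,10); skip (8,11); take (11,12); take (16,17); take (18,19).
Selected: (0,1) (2,5) (8,10) (11,12) (16,17) (18,19)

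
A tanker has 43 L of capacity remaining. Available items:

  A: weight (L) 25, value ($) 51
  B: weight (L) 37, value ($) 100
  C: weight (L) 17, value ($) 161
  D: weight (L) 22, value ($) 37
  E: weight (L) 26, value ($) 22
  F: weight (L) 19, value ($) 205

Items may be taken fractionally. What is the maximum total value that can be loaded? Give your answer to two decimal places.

Order: F (205/19=10.79) > C (161/17=9.47) > B (100/37=2.70) > A (51/25=2.04) > D (37/22=1.68) > E (22/26=0.85)
Fill: take F (19 @ 205) → take C (17 @ 161) → take 7/37 of B → 18.92; 43/43 used.
Total value = 384.92

384.92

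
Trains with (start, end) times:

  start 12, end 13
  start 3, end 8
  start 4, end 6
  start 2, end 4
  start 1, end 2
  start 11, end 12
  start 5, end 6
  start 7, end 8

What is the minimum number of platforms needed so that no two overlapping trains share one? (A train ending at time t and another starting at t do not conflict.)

3

Count concurrent intervals with a sweep; the peak is the room count.
starts: [1, 2, 3, 4, 5, 7, 11, 12]
ends:   [2, 4, 6, 6, 8, 8, 12, 13]
s1→1 e2→0 s2→1 s3→2 e4→1 s4→2 s5→3  — peak 3.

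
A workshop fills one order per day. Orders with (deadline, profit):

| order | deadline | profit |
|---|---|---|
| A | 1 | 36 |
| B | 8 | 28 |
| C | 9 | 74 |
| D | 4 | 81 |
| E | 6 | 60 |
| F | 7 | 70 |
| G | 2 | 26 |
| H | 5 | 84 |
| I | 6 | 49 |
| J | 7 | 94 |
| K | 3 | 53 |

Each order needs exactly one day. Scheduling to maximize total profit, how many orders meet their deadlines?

9

Take jobs in profit order; each goes to the latest open slot no later than its deadline.
By profit: J(d7,94), H(d5,84), D(d4,81), C(d9,74), F(d7,70), E(d6,60), K(d3,53), I(d6,49), A(d1,36), B(d8,28), G(d2,26)
J→slot 7; H→slot 5; D→slot 4; C→slot 9; F→slot 6; E→slot 3; K→slot 2; I→slot 1; A skipped; B→slot 8; G skipped.
9 of 11 scheduled.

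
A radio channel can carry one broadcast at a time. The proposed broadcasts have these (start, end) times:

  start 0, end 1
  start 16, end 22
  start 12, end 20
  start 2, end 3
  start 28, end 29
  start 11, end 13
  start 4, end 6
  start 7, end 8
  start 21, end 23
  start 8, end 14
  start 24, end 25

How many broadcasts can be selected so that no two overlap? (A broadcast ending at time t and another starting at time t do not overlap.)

8

Sorted by end: (0,1)  (2,3)  (4,6)  (7,8)  (11,13)  (8,14)  (12,20)  (16,22)  (21,23)  (24,25)  (28,29)
take (0,1); take (2,3); take (4,6); take (7,8); take (11,13); skip (12,20); take (16,22); take (24,25); take (28,29).
Selected 8 broadcasts.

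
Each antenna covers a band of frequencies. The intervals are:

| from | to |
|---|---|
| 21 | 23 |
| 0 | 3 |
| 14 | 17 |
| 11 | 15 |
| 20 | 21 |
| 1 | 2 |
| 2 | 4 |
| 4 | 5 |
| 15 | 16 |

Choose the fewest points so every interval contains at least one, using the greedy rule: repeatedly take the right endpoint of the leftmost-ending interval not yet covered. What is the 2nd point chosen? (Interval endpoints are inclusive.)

5

Sort by right endpoint; whenever an interval is uncovered, place a point at its right end.
Sorted: [1,2] [0,3] [2,4] [4,5] [11,15] [15,16] [14,17] [20,21] [21,23]
{[1,2],[0,3],[2,4]} hit by 2; {[4,5]} hit by 5; {[11,15],[15,16],[14,17]} hit by 15; {[20,21],[21,23]} hit by 21.
Points: 2, 5, 15, 21 (4 total).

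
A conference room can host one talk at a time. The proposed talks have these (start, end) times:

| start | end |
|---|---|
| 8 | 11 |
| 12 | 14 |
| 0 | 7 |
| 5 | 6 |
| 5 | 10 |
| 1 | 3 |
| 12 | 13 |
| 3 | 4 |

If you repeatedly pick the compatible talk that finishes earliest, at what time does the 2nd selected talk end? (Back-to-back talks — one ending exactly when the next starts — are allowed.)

Sorted by end: (1,3)  (3,4)  (5,6)  (0,7)  (5,10)  (8,11)  (12,13)  (12,14)
take (1,3); take (3,4); take (5,6); take (8,11); take (12,13).
Selected: (1,3) (3,4) (5,6) (8,11) (12,13)

4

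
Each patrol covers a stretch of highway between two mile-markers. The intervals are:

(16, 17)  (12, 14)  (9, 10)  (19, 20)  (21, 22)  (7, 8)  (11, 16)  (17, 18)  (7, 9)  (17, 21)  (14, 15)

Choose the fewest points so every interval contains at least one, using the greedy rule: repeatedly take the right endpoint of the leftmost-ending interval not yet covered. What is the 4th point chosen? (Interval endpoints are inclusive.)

By right end: [7,8]  [7,9]  [9,10]  [12,14]  [14,15]  [11,16]  [16,17]  [17,18]  [19,20]  [17,21]  [21,22]
[7,8] uncovered → point at 8; [9,10] uncovered → point at 10; [12,14] uncovered → point at 14; [16,17] uncovered → point at 17; [19,20] uncovered → point at 20; [21,22] uncovered → point at 22.
Points: 8, 10, 14, 17, 20, 22 (6 total).

17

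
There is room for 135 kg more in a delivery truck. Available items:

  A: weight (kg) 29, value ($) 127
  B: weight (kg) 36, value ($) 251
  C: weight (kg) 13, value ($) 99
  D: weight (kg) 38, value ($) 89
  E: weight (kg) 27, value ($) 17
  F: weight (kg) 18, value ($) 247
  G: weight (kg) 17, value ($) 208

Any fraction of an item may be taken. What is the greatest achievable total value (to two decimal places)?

983.53

Greedy by value/weight ratio, highest first.
Ratios (sorted): F 13.72, G 12.24, C 7.62, B 6.97, A 4.38, D 2.34, E 0.63
take F (18 @ 247); take G (17 @ 208); take C (13 @ 99); take B (36 @ 251); take A (29 @ 127); take 22/38 of D → 51.53. Capacity used 135/135.
Total value = 983.53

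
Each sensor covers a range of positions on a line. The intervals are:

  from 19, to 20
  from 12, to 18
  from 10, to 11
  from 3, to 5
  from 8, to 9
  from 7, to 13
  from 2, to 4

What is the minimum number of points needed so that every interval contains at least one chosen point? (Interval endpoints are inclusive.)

By right end: [2,4]  [3,5]  [8,9]  [10,11]  [7,13]  [12,18]  [19,20]
[2,4] uncovered → point at 4; [8,9] uncovered → point at 9; [10,11] uncovered → point at 11; [12,18] uncovered → point at 18; [19,20] uncovered → point at 20.
Points: 4, 9, 11, 18, 20 (5 total).

5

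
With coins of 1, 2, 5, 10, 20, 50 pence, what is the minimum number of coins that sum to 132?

Greedy: take as many of the largest coin as possible, then repeat with the remainder.
132 = 2×50 + 1×20 + 1×10 + 1×2
Total coins = 2 + 1 + 1 + 1 = 5

5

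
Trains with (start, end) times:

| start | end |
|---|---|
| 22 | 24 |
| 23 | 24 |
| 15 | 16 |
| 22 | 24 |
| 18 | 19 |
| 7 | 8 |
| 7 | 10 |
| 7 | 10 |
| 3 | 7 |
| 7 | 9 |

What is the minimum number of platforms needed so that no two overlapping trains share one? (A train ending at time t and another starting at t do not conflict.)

4

Events (time:±→running): 3:+→1 7:-→0 7:+→1 7:+→2 7:+→3 7:+→4 … peak 4.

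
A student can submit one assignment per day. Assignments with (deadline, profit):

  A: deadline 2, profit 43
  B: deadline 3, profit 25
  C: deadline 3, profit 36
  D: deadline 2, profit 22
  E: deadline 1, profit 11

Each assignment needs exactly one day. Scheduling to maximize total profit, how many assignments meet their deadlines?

3

Take jobs in profit order; each goes to the latest open slot no later than its deadline.
Profit order: A=43 C=36 B=25 D=22 E=11
Assign: A→slot 2, C→slot 3, B→slot 1, D skipped, E skipped.
Slots: [1:B] [2:A] [3:C]
3 of 5 scheduled.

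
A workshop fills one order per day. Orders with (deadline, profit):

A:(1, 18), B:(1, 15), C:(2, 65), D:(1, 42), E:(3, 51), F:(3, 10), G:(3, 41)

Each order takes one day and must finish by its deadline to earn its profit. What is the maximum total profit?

Sort by profit descending; place each in the latest free slot ≤ its deadline.
Profit order: C=65 E=51 D=42 G=41 A=18 B=15 F=10
Assign: C→slot 2, E→slot 3, D→slot 1, G skipped, A skipped, B skipped, F skipped.
Slots: [1:D] [2:C] [3:E]
Profit = 42 + 65 + 51 = 158

158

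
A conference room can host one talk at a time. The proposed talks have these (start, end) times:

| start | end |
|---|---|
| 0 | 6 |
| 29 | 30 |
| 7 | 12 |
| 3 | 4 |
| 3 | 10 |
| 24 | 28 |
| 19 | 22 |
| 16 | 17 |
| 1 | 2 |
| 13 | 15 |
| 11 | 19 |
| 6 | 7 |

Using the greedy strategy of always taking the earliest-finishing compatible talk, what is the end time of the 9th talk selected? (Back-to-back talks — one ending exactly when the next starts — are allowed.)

30

Sort by end time and greedily take each interval whose start is ≥ the last chosen end.
Sorted by end: (1,2)  (3,4)  (0,6)  (6,7)  (3,10)  (7,12)  (13,15)  (16,17)  (11,19)  (19,22)  (24,28)  (29,30)
take (1,2); take (3,4); take (6,7); take (7,12); take (13,15); take (16,17); skip (11,19); take (19,22); take (24,28); take (29,30).
Selected: (1,2) (3,4) (6,7) (7,12) (13,15) (16,17) (19,22) (24,28) (29,30)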